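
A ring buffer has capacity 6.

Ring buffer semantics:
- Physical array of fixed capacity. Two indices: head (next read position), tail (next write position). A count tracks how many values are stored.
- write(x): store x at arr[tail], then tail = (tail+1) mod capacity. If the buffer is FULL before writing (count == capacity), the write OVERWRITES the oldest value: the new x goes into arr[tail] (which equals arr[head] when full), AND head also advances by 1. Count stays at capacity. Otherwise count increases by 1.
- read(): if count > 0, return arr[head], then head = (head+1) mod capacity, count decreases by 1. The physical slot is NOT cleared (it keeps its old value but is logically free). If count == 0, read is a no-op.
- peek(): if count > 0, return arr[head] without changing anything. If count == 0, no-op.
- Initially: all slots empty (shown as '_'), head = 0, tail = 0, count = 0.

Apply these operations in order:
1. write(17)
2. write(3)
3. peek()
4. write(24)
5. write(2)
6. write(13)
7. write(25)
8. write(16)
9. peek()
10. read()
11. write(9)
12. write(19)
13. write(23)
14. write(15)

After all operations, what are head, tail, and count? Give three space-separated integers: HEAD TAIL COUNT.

After op 1 (write(17)): arr=[17 _ _ _ _ _] head=0 tail=1 count=1
After op 2 (write(3)): arr=[17 3 _ _ _ _] head=0 tail=2 count=2
After op 3 (peek()): arr=[17 3 _ _ _ _] head=0 tail=2 count=2
After op 4 (write(24)): arr=[17 3 24 _ _ _] head=0 tail=3 count=3
After op 5 (write(2)): arr=[17 3 24 2 _ _] head=0 tail=4 count=4
After op 6 (write(13)): arr=[17 3 24 2 13 _] head=0 tail=5 count=5
After op 7 (write(25)): arr=[17 3 24 2 13 25] head=0 tail=0 count=6
After op 8 (write(16)): arr=[16 3 24 2 13 25] head=1 tail=1 count=6
After op 9 (peek()): arr=[16 3 24 2 13 25] head=1 tail=1 count=6
After op 10 (read()): arr=[16 3 24 2 13 25] head=2 tail=1 count=5
After op 11 (write(9)): arr=[16 9 24 2 13 25] head=2 tail=2 count=6
After op 12 (write(19)): arr=[16 9 19 2 13 25] head=3 tail=3 count=6
After op 13 (write(23)): arr=[16 9 19 23 13 25] head=4 tail=4 count=6
After op 14 (write(15)): arr=[16 9 19 23 15 25] head=5 tail=5 count=6

Answer: 5 5 6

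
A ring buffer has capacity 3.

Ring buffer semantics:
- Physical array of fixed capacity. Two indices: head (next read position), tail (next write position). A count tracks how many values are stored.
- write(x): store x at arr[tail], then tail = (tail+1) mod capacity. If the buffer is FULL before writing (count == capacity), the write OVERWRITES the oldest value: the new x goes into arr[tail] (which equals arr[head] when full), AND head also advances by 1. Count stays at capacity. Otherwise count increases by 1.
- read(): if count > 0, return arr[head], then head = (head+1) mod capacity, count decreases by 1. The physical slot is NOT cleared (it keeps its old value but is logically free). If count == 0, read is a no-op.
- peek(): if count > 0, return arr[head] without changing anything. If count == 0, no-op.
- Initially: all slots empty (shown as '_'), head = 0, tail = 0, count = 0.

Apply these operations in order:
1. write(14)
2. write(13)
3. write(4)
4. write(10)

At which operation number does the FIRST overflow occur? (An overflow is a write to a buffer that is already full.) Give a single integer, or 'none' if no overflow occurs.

Answer: 4

Derivation:
After op 1 (write(14)): arr=[14 _ _] head=0 tail=1 count=1
After op 2 (write(13)): arr=[14 13 _] head=0 tail=2 count=2
After op 3 (write(4)): arr=[14 13 4] head=0 tail=0 count=3
After op 4 (write(10)): arr=[10 13 4] head=1 tail=1 count=3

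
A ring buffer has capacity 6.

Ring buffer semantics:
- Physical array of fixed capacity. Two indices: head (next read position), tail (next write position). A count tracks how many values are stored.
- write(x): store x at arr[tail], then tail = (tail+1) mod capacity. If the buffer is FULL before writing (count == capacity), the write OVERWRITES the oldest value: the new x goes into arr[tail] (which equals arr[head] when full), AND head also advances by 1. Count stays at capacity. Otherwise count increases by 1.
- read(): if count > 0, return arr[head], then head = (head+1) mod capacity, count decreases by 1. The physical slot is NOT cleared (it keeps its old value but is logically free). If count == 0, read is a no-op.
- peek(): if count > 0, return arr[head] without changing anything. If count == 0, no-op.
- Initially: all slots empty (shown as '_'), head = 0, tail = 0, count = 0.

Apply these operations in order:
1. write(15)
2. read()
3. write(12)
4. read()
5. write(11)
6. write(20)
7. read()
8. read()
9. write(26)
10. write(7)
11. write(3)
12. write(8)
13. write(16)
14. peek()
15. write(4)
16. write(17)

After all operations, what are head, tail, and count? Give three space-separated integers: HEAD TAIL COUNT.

Answer: 5 5 6

Derivation:
After op 1 (write(15)): arr=[15 _ _ _ _ _] head=0 tail=1 count=1
After op 2 (read()): arr=[15 _ _ _ _ _] head=1 tail=1 count=0
After op 3 (write(12)): arr=[15 12 _ _ _ _] head=1 tail=2 count=1
After op 4 (read()): arr=[15 12 _ _ _ _] head=2 tail=2 count=0
After op 5 (write(11)): arr=[15 12 11 _ _ _] head=2 tail=3 count=1
After op 6 (write(20)): arr=[15 12 11 20 _ _] head=2 tail=4 count=2
After op 7 (read()): arr=[15 12 11 20 _ _] head=3 tail=4 count=1
After op 8 (read()): arr=[15 12 11 20 _ _] head=4 tail=4 count=0
After op 9 (write(26)): arr=[15 12 11 20 26 _] head=4 tail=5 count=1
After op 10 (write(7)): arr=[15 12 11 20 26 7] head=4 tail=0 count=2
After op 11 (write(3)): arr=[3 12 11 20 26 7] head=4 tail=1 count=3
After op 12 (write(8)): arr=[3 8 11 20 26 7] head=4 tail=2 count=4
After op 13 (write(16)): arr=[3 8 16 20 26 7] head=4 tail=3 count=5
After op 14 (peek()): arr=[3 8 16 20 26 7] head=4 tail=3 count=5
After op 15 (write(4)): arr=[3 8 16 4 26 7] head=4 tail=4 count=6
After op 16 (write(17)): arr=[3 8 16 4 17 7] head=5 tail=5 count=6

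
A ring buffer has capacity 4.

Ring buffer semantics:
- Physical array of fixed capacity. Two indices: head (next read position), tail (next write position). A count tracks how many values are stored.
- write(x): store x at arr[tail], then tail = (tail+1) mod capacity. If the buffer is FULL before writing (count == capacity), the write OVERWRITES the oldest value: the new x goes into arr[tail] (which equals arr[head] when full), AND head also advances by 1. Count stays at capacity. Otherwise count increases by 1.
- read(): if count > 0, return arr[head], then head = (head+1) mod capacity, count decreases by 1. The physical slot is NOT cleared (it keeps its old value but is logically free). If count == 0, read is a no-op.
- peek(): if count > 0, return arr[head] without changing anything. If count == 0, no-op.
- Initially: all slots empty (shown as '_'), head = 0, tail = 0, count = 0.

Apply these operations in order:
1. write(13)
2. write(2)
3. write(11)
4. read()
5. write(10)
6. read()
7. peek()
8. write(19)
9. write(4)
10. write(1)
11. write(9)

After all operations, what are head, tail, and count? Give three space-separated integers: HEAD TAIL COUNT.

Answer: 0 0 4

Derivation:
After op 1 (write(13)): arr=[13 _ _ _] head=0 tail=1 count=1
After op 2 (write(2)): arr=[13 2 _ _] head=0 tail=2 count=2
After op 3 (write(11)): arr=[13 2 11 _] head=0 tail=3 count=3
After op 4 (read()): arr=[13 2 11 _] head=1 tail=3 count=2
After op 5 (write(10)): arr=[13 2 11 10] head=1 tail=0 count=3
After op 6 (read()): arr=[13 2 11 10] head=2 tail=0 count=2
After op 7 (peek()): arr=[13 2 11 10] head=2 tail=0 count=2
After op 8 (write(19)): arr=[19 2 11 10] head=2 tail=1 count=3
After op 9 (write(4)): arr=[19 4 11 10] head=2 tail=2 count=4
After op 10 (write(1)): arr=[19 4 1 10] head=3 tail=3 count=4
After op 11 (write(9)): arr=[19 4 1 9] head=0 tail=0 count=4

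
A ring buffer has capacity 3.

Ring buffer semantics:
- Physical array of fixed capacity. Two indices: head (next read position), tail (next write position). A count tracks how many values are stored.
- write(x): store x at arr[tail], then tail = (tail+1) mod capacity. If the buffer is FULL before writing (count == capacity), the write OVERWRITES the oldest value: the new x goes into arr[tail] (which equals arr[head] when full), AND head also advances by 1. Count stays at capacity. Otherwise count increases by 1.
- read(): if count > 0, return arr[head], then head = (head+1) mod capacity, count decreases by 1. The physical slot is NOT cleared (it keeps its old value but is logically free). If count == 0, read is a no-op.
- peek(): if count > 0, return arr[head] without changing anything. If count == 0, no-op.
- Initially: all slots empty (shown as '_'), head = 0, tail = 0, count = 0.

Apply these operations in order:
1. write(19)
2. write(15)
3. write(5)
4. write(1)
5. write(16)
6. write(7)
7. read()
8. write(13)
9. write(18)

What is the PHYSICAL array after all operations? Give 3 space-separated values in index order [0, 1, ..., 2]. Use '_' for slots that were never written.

After op 1 (write(19)): arr=[19 _ _] head=0 tail=1 count=1
After op 2 (write(15)): arr=[19 15 _] head=0 tail=2 count=2
After op 3 (write(5)): arr=[19 15 5] head=0 tail=0 count=3
After op 4 (write(1)): arr=[1 15 5] head=1 tail=1 count=3
After op 5 (write(16)): arr=[1 16 5] head=2 tail=2 count=3
After op 6 (write(7)): arr=[1 16 7] head=0 tail=0 count=3
After op 7 (read()): arr=[1 16 7] head=1 tail=0 count=2
After op 8 (write(13)): arr=[13 16 7] head=1 tail=1 count=3
After op 9 (write(18)): arr=[13 18 7] head=2 tail=2 count=3

Answer: 13 18 7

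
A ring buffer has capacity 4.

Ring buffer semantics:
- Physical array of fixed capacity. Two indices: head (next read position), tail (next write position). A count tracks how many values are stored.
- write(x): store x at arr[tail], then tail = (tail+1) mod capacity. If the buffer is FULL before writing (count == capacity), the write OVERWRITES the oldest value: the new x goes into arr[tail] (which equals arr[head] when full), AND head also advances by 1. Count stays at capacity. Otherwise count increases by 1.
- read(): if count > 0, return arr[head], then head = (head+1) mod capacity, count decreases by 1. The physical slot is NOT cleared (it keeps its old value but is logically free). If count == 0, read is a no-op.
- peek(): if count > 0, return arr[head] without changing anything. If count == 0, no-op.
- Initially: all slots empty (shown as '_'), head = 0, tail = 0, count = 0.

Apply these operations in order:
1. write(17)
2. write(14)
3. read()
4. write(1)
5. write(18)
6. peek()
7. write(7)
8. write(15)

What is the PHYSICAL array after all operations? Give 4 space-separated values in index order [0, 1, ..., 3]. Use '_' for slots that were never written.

After op 1 (write(17)): arr=[17 _ _ _] head=0 tail=1 count=1
After op 2 (write(14)): arr=[17 14 _ _] head=0 tail=2 count=2
After op 3 (read()): arr=[17 14 _ _] head=1 tail=2 count=1
After op 4 (write(1)): arr=[17 14 1 _] head=1 tail=3 count=2
After op 5 (write(18)): arr=[17 14 1 18] head=1 tail=0 count=3
After op 6 (peek()): arr=[17 14 1 18] head=1 tail=0 count=3
After op 7 (write(7)): arr=[7 14 1 18] head=1 tail=1 count=4
After op 8 (write(15)): arr=[7 15 1 18] head=2 tail=2 count=4

Answer: 7 15 1 18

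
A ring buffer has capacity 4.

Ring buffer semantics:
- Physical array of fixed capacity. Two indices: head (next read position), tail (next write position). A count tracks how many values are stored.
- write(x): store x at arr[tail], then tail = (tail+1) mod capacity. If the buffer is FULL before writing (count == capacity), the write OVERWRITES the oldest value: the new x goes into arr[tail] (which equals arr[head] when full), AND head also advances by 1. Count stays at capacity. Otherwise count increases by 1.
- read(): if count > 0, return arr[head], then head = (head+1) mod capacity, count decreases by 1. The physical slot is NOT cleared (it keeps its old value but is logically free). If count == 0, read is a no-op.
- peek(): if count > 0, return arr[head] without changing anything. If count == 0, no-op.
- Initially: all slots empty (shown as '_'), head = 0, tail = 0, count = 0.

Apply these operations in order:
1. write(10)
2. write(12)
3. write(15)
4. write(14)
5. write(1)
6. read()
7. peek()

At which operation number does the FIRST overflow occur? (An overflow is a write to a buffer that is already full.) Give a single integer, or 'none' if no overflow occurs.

Answer: 5

Derivation:
After op 1 (write(10)): arr=[10 _ _ _] head=0 tail=1 count=1
After op 2 (write(12)): arr=[10 12 _ _] head=0 tail=2 count=2
After op 3 (write(15)): arr=[10 12 15 _] head=0 tail=3 count=3
After op 4 (write(14)): arr=[10 12 15 14] head=0 tail=0 count=4
After op 5 (write(1)): arr=[1 12 15 14] head=1 tail=1 count=4
After op 6 (read()): arr=[1 12 15 14] head=2 tail=1 count=3
After op 7 (peek()): arr=[1 12 15 14] head=2 tail=1 count=3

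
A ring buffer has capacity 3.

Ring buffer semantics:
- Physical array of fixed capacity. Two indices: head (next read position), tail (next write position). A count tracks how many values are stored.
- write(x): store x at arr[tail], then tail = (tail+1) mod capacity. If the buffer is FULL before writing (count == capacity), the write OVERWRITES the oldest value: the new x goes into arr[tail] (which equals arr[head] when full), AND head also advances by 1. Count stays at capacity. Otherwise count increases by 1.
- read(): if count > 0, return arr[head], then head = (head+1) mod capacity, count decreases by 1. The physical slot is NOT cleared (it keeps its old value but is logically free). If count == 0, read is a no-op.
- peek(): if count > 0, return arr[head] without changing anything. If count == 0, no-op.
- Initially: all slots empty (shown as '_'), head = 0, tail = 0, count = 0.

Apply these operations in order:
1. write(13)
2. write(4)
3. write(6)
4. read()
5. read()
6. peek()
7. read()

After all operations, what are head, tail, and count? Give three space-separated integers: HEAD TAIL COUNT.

After op 1 (write(13)): arr=[13 _ _] head=0 tail=1 count=1
After op 2 (write(4)): arr=[13 4 _] head=0 tail=2 count=2
After op 3 (write(6)): arr=[13 4 6] head=0 tail=0 count=3
After op 4 (read()): arr=[13 4 6] head=1 tail=0 count=2
After op 5 (read()): arr=[13 4 6] head=2 tail=0 count=1
After op 6 (peek()): arr=[13 4 6] head=2 tail=0 count=1
After op 7 (read()): arr=[13 4 6] head=0 tail=0 count=0

Answer: 0 0 0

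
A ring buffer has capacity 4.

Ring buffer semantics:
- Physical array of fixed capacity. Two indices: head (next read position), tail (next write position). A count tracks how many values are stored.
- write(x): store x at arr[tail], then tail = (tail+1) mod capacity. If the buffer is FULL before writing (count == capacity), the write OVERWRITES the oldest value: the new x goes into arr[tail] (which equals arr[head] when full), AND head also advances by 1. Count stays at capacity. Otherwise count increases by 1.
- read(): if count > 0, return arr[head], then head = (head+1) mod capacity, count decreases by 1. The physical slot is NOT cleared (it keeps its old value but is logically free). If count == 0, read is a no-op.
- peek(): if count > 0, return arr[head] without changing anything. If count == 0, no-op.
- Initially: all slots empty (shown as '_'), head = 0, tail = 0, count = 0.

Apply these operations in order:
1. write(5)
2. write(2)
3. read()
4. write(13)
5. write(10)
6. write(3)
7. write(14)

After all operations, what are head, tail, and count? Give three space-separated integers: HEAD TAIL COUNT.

Answer: 2 2 4

Derivation:
After op 1 (write(5)): arr=[5 _ _ _] head=0 tail=1 count=1
After op 2 (write(2)): arr=[5 2 _ _] head=0 tail=2 count=2
After op 3 (read()): arr=[5 2 _ _] head=1 tail=2 count=1
After op 4 (write(13)): arr=[5 2 13 _] head=1 tail=3 count=2
After op 5 (write(10)): arr=[5 2 13 10] head=1 tail=0 count=3
After op 6 (write(3)): arr=[3 2 13 10] head=1 tail=1 count=4
After op 7 (write(14)): arr=[3 14 13 10] head=2 tail=2 count=4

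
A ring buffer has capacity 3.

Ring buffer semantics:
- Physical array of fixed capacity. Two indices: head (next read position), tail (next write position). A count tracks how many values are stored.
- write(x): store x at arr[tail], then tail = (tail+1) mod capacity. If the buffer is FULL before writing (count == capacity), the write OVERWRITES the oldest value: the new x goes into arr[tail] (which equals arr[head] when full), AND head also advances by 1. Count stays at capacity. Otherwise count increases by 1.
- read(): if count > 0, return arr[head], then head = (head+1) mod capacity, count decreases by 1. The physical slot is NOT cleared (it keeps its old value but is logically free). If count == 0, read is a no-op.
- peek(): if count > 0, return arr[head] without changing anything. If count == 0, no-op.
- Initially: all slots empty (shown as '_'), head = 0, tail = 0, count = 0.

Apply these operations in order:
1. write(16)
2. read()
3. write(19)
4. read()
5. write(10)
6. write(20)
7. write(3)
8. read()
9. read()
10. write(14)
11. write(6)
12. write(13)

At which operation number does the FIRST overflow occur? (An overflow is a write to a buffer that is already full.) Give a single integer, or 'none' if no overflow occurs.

Answer: 12

Derivation:
After op 1 (write(16)): arr=[16 _ _] head=0 tail=1 count=1
After op 2 (read()): arr=[16 _ _] head=1 tail=1 count=0
After op 3 (write(19)): arr=[16 19 _] head=1 tail=2 count=1
After op 4 (read()): arr=[16 19 _] head=2 tail=2 count=0
After op 5 (write(10)): arr=[16 19 10] head=2 tail=0 count=1
After op 6 (write(20)): arr=[20 19 10] head=2 tail=1 count=2
After op 7 (write(3)): arr=[20 3 10] head=2 tail=2 count=3
After op 8 (read()): arr=[20 3 10] head=0 tail=2 count=2
After op 9 (read()): arr=[20 3 10] head=1 tail=2 count=1
After op 10 (write(14)): arr=[20 3 14] head=1 tail=0 count=2
After op 11 (write(6)): arr=[6 3 14] head=1 tail=1 count=3
After op 12 (write(13)): arr=[6 13 14] head=2 tail=2 count=3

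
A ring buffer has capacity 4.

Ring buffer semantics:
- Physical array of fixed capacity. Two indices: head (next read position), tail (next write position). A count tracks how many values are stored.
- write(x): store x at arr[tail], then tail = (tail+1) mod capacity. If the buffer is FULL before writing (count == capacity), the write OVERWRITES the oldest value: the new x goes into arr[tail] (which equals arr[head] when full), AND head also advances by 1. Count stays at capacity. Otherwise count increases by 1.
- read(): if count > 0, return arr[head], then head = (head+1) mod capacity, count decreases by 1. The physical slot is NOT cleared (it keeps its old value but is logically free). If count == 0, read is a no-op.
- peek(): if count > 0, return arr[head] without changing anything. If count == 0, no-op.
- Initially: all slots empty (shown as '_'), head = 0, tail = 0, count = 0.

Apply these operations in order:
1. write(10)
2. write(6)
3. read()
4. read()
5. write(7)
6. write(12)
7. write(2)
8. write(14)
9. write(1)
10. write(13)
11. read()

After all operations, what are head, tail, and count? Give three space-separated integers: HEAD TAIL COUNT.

After op 1 (write(10)): arr=[10 _ _ _] head=0 tail=1 count=1
After op 2 (write(6)): arr=[10 6 _ _] head=0 tail=2 count=2
After op 3 (read()): arr=[10 6 _ _] head=1 tail=2 count=1
After op 4 (read()): arr=[10 6 _ _] head=2 tail=2 count=0
After op 5 (write(7)): arr=[10 6 7 _] head=2 tail=3 count=1
After op 6 (write(12)): arr=[10 6 7 12] head=2 tail=0 count=2
After op 7 (write(2)): arr=[2 6 7 12] head=2 tail=1 count=3
After op 8 (write(14)): arr=[2 14 7 12] head=2 tail=2 count=4
After op 9 (write(1)): arr=[2 14 1 12] head=3 tail=3 count=4
After op 10 (write(13)): arr=[2 14 1 13] head=0 tail=0 count=4
After op 11 (read()): arr=[2 14 1 13] head=1 tail=0 count=3

Answer: 1 0 3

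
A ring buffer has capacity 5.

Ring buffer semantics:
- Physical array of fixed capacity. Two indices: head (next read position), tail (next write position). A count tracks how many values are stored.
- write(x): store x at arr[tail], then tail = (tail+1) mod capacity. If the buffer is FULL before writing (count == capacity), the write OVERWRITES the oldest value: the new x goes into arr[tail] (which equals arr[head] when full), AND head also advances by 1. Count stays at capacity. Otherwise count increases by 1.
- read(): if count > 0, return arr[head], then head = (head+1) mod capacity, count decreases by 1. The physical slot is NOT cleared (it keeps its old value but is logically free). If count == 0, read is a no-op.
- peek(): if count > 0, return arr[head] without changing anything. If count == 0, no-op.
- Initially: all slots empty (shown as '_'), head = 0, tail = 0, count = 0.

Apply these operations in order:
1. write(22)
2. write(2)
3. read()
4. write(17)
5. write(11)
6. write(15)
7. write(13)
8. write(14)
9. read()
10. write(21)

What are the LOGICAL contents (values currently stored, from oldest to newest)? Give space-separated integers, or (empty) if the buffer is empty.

After op 1 (write(22)): arr=[22 _ _ _ _] head=0 tail=1 count=1
After op 2 (write(2)): arr=[22 2 _ _ _] head=0 tail=2 count=2
After op 3 (read()): arr=[22 2 _ _ _] head=1 tail=2 count=1
After op 4 (write(17)): arr=[22 2 17 _ _] head=1 tail=3 count=2
After op 5 (write(11)): arr=[22 2 17 11 _] head=1 tail=4 count=3
After op 6 (write(15)): arr=[22 2 17 11 15] head=1 tail=0 count=4
After op 7 (write(13)): arr=[13 2 17 11 15] head=1 tail=1 count=5
After op 8 (write(14)): arr=[13 14 17 11 15] head=2 tail=2 count=5
After op 9 (read()): arr=[13 14 17 11 15] head=3 tail=2 count=4
After op 10 (write(21)): arr=[13 14 21 11 15] head=3 tail=3 count=5

Answer: 11 15 13 14 21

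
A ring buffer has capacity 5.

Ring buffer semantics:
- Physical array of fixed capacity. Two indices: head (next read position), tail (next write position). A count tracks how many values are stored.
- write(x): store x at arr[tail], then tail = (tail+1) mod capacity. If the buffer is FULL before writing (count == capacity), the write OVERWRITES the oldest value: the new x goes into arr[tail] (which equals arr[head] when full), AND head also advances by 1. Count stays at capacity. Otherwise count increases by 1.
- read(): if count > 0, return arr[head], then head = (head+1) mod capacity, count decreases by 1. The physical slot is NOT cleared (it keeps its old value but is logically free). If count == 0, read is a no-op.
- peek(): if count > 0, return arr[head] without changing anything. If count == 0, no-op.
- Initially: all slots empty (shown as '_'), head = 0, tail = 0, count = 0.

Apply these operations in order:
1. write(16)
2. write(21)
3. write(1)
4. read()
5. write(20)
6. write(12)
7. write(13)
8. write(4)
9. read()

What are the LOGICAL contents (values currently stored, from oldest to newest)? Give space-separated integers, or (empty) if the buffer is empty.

Answer: 20 12 13 4

Derivation:
After op 1 (write(16)): arr=[16 _ _ _ _] head=0 tail=1 count=1
After op 2 (write(21)): arr=[16 21 _ _ _] head=0 tail=2 count=2
After op 3 (write(1)): arr=[16 21 1 _ _] head=0 tail=3 count=3
After op 4 (read()): arr=[16 21 1 _ _] head=1 tail=3 count=2
After op 5 (write(20)): arr=[16 21 1 20 _] head=1 tail=4 count=3
After op 6 (write(12)): arr=[16 21 1 20 12] head=1 tail=0 count=4
After op 7 (write(13)): arr=[13 21 1 20 12] head=1 tail=1 count=5
After op 8 (write(4)): arr=[13 4 1 20 12] head=2 tail=2 count=5
After op 9 (read()): arr=[13 4 1 20 12] head=3 tail=2 count=4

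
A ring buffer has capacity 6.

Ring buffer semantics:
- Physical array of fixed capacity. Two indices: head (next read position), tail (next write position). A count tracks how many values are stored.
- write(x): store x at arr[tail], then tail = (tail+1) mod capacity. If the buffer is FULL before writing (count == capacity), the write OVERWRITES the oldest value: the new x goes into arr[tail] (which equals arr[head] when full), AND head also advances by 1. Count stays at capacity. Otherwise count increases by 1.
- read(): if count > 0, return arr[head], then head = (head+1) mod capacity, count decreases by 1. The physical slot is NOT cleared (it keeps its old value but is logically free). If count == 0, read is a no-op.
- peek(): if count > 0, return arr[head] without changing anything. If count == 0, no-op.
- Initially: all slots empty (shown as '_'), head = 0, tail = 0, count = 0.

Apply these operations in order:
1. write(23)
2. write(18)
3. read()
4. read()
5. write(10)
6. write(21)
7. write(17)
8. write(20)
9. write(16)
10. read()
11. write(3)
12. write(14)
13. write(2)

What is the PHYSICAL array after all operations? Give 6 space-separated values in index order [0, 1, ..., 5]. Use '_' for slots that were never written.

Answer: 16 3 14 2 17 20

Derivation:
After op 1 (write(23)): arr=[23 _ _ _ _ _] head=0 tail=1 count=1
After op 2 (write(18)): arr=[23 18 _ _ _ _] head=0 tail=2 count=2
After op 3 (read()): arr=[23 18 _ _ _ _] head=1 tail=2 count=1
After op 4 (read()): arr=[23 18 _ _ _ _] head=2 tail=2 count=0
After op 5 (write(10)): arr=[23 18 10 _ _ _] head=2 tail=3 count=1
After op 6 (write(21)): arr=[23 18 10 21 _ _] head=2 tail=4 count=2
After op 7 (write(17)): arr=[23 18 10 21 17 _] head=2 tail=5 count=3
After op 8 (write(20)): arr=[23 18 10 21 17 20] head=2 tail=0 count=4
After op 9 (write(16)): arr=[16 18 10 21 17 20] head=2 tail=1 count=5
After op 10 (read()): arr=[16 18 10 21 17 20] head=3 tail=1 count=4
After op 11 (write(3)): arr=[16 3 10 21 17 20] head=3 tail=2 count=5
After op 12 (write(14)): arr=[16 3 14 21 17 20] head=3 tail=3 count=6
After op 13 (write(2)): arr=[16 3 14 2 17 20] head=4 tail=4 count=6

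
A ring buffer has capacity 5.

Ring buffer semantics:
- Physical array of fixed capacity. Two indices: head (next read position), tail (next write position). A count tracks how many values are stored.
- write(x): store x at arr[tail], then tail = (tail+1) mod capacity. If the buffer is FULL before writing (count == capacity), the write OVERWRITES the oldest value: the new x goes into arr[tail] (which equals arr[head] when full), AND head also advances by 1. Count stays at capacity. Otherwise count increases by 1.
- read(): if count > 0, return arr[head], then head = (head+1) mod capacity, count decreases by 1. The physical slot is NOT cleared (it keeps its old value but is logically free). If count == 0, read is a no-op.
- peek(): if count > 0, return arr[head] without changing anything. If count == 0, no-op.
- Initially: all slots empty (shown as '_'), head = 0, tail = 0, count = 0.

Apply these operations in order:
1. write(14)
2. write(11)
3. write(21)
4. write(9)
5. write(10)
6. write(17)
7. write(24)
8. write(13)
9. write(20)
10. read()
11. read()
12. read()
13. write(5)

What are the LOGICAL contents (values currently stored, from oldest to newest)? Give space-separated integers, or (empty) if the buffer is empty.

After op 1 (write(14)): arr=[14 _ _ _ _] head=0 tail=1 count=1
After op 2 (write(11)): arr=[14 11 _ _ _] head=0 tail=2 count=2
After op 3 (write(21)): arr=[14 11 21 _ _] head=0 tail=3 count=3
After op 4 (write(9)): arr=[14 11 21 9 _] head=0 tail=4 count=4
After op 5 (write(10)): arr=[14 11 21 9 10] head=0 tail=0 count=5
After op 6 (write(17)): arr=[17 11 21 9 10] head=1 tail=1 count=5
After op 7 (write(24)): arr=[17 24 21 9 10] head=2 tail=2 count=5
After op 8 (write(13)): arr=[17 24 13 9 10] head=3 tail=3 count=5
After op 9 (write(20)): arr=[17 24 13 20 10] head=4 tail=4 count=5
After op 10 (read()): arr=[17 24 13 20 10] head=0 tail=4 count=4
After op 11 (read()): arr=[17 24 13 20 10] head=1 tail=4 count=3
After op 12 (read()): arr=[17 24 13 20 10] head=2 tail=4 count=2
After op 13 (write(5)): arr=[17 24 13 20 5] head=2 tail=0 count=3

Answer: 13 20 5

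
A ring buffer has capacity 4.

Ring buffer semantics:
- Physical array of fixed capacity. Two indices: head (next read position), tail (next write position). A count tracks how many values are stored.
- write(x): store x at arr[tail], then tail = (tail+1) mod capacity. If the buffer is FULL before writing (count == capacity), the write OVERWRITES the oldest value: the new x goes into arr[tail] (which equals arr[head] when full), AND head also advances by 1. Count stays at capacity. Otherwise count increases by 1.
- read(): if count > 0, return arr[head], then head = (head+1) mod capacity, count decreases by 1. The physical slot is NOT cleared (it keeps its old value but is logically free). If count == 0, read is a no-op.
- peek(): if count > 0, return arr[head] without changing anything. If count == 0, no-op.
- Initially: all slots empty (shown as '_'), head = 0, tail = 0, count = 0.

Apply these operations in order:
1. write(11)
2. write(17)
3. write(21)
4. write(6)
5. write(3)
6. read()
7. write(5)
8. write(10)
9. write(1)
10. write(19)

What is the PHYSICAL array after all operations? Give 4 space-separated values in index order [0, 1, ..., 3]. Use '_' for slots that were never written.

Answer: 19 5 10 1

Derivation:
After op 1 (write(11)): arr=[11 _ _ _] head=0 tail=1 count=1
After op 2 (write(17)): arr=[11 17 _ _] head=0 tail=2 count=2
After op 3 (write(21)): arr=[11 17 21 _] head=0 tail=3 count=3
After op 4 (write(6)): arr=[11 17 21 6] head=0 tail=0 count=4
After op 5 (write(3)): arr=[3 17 21 6] head=1 tail=1 count=4
After op 6 (read()): arr=[3 17 21 6] head=2 tail=1 count=3
After op 7 (write(5)): arr=[3 5 21 6] head=2 tail=2 count=4
After op 8 (write(10)): arr=[3 5 10 6] head=3 tail=3 count=4
After op 9 (write(1)): arr=[3 5 10 1] head=0 tail=0 count=4
After op 10 (write(19)): arr=[19 5 10 1] head=1 tail=1 count=4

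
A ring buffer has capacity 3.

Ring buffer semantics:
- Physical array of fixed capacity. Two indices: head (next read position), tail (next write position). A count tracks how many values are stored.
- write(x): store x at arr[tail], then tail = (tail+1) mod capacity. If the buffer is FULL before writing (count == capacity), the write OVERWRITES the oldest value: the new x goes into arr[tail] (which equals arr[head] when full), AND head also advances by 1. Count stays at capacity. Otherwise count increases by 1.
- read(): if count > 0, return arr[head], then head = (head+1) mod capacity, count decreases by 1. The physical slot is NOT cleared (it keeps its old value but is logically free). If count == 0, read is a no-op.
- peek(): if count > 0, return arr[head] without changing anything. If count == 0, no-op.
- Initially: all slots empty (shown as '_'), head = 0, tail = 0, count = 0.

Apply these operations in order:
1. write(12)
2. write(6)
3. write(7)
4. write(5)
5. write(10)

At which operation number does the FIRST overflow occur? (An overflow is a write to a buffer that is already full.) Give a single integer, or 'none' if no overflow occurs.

After op 1 (write(12)): arr=[12 _ _] head=0 tail=1 count=1
After op 2 (write(6)): arr=[12 6 _] head=0 tail=2 count=2
After op 3 (write(7)): arr=[12 6 7] head=0 tail=0 count=3
After op 4 (write(5)): arr=[5 6 7] head=1 tail=1 count=3
After op 5 (write(10)): arr=[5 10 7] head=2 tail=2 count=3

Answer: 4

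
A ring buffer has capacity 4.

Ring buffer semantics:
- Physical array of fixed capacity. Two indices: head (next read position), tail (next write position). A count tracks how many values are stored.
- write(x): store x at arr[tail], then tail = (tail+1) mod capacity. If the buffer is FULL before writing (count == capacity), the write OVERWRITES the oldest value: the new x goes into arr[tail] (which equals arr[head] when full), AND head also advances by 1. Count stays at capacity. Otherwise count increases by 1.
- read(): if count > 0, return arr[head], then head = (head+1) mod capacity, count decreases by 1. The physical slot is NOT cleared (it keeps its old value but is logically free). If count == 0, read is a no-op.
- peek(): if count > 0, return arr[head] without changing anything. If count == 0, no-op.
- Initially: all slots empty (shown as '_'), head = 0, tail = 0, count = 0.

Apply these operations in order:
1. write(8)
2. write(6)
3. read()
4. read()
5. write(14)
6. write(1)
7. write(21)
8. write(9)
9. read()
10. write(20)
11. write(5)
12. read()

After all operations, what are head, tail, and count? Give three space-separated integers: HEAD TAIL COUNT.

Answer: 1 0 3

Derivation:
After op 1 (write(8)): arr=[8 _ _ _] head=0 tail=1 count=1
After op 2 (write(6)): arr=[8 6 _ _] head=0 tail=2 count=2
After op 3 (read()): arr=[8 6 _ _] head=1 tail=2 count=1
After op 4 (read()): arr=[8 6 _ _] head=2 tail=2 count=0
After op 5 (write(14)): arr=[8 6 14 _] head=2 tail=3 count=1
After op 6 (write(1)): arr=[8 6 14 1] head=2 tail=0 count=2
After op 7 (write(21)): arr=[21 6 14 1] head=2 tail=1 count=3
After op 8 (write(9)): arr=[21 9 14 1] head=2 tail=2 count=4
After op 9 (read()): arr=[21 9 14 1] head=3 tail=2 count=3
After op 10 (write(20)): arr=[21 9 20 1] head=3 tail=3 count=4
After op 11 (write(5)): arr=[21 9 20 5] head=0 tail=0 count=4
After op 12 (read()): arr=[21 9 20 5] head=1 tail=0 count=3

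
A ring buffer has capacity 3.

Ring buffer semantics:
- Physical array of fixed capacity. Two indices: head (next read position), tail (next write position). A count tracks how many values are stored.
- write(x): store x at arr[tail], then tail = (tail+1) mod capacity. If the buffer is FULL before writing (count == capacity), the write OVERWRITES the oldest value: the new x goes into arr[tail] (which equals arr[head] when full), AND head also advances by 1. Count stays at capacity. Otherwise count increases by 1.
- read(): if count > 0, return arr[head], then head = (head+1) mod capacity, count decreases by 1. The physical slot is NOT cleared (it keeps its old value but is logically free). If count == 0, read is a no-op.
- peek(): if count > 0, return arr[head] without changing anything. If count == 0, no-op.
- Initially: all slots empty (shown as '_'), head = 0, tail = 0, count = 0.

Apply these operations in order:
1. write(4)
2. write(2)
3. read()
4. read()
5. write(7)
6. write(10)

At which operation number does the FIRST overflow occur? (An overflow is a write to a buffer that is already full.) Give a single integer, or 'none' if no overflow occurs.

Answer: none

Derivation:
After op 1 (write(4)): arr=[4 _ _] head=0 tail=1 count=1
After op 2 (write(2)): arr=[4 2 _] head=0 tail=2 count=2
After op 3 (read()): arr=[4 2 _] head=1 tail=2 count=1
After op 4 (read()): arr=[4 2 _] head=2 tail=2 count=0
After op 5 (write(7)): arr=[4 2 7] head=2 tail=0 count=1
After op 6 (write(10)): arr=[10 2 7] head=2 tail=1 count=2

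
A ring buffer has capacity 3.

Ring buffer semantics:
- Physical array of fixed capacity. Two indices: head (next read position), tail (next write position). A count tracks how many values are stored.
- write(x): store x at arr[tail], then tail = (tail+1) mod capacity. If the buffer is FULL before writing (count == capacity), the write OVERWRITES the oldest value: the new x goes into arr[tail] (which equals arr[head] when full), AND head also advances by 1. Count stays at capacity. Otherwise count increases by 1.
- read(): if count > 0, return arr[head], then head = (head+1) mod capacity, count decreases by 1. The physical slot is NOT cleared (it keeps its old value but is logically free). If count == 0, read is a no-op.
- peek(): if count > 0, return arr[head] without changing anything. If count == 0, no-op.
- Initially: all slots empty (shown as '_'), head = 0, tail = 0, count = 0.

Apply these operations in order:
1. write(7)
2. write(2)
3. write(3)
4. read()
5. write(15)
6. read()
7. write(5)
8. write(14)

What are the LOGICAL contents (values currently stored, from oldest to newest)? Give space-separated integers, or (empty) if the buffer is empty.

Answer: 15 5 14

Derivation:
After op 1 (write(7)): arr=[7 _ _] head=0 tail=1 count=1
After op 2 (write(2)): arr=[7 2 _] head=0 tail=2 count=2
After op 3 (write(3)): arr=[7 2 3] head=0 tail=0 count=3
After op 4 (read()): arr=[7 2 3] head=1 tail=0 count=2
After op 5 (write(15)): arr=[15 2 3] head=1 tail=1 count=3
After op 6 (read()): arr=[15 2 3] head=2 tail=1 count=2
After op 7 (write(5)): arr=[15 5 3] head=2 tail=2 count=3
After op 8 (write(14)): arr=[15 5 14] head=0 tail=0 count=3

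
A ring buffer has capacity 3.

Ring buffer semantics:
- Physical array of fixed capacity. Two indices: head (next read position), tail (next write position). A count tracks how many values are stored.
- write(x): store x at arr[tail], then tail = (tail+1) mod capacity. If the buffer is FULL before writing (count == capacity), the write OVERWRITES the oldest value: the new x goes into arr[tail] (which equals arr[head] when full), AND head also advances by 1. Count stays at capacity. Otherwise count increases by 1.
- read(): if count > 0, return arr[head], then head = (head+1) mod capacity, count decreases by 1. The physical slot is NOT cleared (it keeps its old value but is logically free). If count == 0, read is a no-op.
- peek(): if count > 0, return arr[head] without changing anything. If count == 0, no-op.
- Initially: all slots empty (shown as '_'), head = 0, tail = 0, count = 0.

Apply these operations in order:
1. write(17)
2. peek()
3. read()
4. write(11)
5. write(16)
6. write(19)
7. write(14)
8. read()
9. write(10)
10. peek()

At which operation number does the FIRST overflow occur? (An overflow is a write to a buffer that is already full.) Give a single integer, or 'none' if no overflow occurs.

After op 1 (write(17)): arr=[17 _ _] head=0 tail=1 count=1
After op 2 (peek()): arr=[17 _ _] head=0 tail=1 count=1
After op 3 (read()): arr=[17 _ _] head=1 tail=1 count=0
After op 4 (write(11)): arr=[17 11 _] head=1 tail=2 count=1
After op 5 (write(16)): arr=[17 11 16] head=1 tail=0 count=2
After op 6 (write(19)): arr=[19 11 16] head=1 tail=1 count=3
After op 7 (write(14)): arr=[19 14 16] head=2 tail=2 count=3
After op 8 (read()): arr=[19 14 16] head=0 tail=2 count=2
After op 9 (write(10)): arr=[19 14 10] head=0 tail=0 count=3
After op 10 (peek()): arr=[19 14 10] head=0 tail=0 count=3

Answer: 7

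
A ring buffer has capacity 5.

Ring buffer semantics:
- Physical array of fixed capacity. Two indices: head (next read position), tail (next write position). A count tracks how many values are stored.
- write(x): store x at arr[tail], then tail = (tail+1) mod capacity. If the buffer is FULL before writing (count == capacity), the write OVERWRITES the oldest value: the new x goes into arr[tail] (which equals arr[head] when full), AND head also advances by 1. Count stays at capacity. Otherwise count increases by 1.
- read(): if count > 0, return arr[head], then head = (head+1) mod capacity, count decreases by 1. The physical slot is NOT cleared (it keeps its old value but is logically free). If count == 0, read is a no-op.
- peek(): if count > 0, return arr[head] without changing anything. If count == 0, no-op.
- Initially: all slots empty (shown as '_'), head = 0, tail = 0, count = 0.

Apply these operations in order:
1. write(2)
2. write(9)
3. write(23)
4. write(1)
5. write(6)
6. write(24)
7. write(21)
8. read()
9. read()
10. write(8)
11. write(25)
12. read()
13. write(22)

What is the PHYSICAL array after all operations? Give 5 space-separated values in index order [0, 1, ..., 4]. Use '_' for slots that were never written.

After op 1 (write(2)): arr=[2 _ _ _ _] head=0 tail=1 count=1
After op 2 (write(9)): arr=[2 9 _ _ _] head=0 tail=2 count=2
After op 3 (write(23)): arr=[2 9 23 _ _] head=0 tail=3 count=3
After op 4 (write(1)): arr=[2 9 23 1 _] head=0 tail=4 count=4
After op 5 (write(6)): arr=[2 9 23 1 6] head=0 tail=0 count=5
After op 6 (write(24)): arr=[24 9 23 1 6] head=1 tail=1 count=5
After op 7 (write(21)): arr=[24 21 23 1 6] head=2 tail=2 count=5
After op 8 (read()): arr=[24 21 23 1 6] head=3 tail=2 count=4
After op 9 (read()): arr=[24 21 23 1 6] head=4 tail=2 count=3
After op 10 (write(8)): arr=[24 21 8 1 6] head=4 tail=3 count=4
After op 11 (write(25)): arr=[24 21 8 25 6] head=4 tail=4 count=5
After op 12 (read()): arr=[24 21 8 25 6] head=0 tail=4 count=4
After op 13 (write(22)): arr=[24 21 8 25 22] head=0 tail=0 count=5

Answer: 24 21 8 25 22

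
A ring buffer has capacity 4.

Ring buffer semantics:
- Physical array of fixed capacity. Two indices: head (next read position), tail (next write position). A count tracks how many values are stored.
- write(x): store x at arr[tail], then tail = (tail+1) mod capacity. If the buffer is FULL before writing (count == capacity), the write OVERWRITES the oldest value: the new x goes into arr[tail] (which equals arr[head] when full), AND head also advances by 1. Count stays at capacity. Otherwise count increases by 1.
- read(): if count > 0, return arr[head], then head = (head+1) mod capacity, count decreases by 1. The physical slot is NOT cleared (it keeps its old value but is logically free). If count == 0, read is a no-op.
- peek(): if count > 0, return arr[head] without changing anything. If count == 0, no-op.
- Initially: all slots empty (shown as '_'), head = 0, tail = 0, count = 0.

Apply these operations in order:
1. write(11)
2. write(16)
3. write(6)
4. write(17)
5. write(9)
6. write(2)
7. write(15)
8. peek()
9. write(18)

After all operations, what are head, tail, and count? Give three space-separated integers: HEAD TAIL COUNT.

After op 1 (write(11)): arr=[11 _ _ _] head=0 tail=1 count=1
After op 2 (write(16)): arr=[11 16 _ _] head=0 tail=2 count=2
After op 3 (write(6)): arr=[11 16 6 _] head=0 tail=3 count=3
After op 4 (write(17)): arr=[11 16 6 17] head=0 tail=0 count=4
After op 5 (write(9)): arr=[9 16 6 17] head=1 tail=1 count=4
After op 6 (write(2)): arr=[9 2 6 17] head=2 tail=2 count=4
After op 7 (write(15)): arr=[9 2 15 17] head=3 tail=3 count=4
After op 8 (peek()): arr=[9 2 15 17] head=3 tail=3 count=4
After op 9 (write(18)): arr=[9 2 15 18] head=0 tail=0 count=4

Answer: 0 0 4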